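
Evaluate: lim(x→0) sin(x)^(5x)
This is an exponential indeterminate form.

For exponential indeterminate forms, take the natural log:
  Let L = lim(x→0) sin(x)^(5x)
  Then ln(L) = lim(x→0) [exponent × ln(base)]
  Evaluate using L'Hôpital or standard limits, then exponentiate.
  L = 1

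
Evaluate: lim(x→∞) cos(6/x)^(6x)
This is an exponential indeterminate form.

For exponential indeterminate forms, take the natural log:
  Let L = lim(x→∞) cos(6/x)^(6x)
  Then ln(L) = lim(x→∞) [exponent × ln(base)]
  Evaluate using L'Hôpital or standard limits, then exponentiate.
  L = 1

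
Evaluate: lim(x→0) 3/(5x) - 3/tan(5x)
This is an ∞-∞ indeterminate form.

Combine fractions or rationalize to convert ∞-∞ to 0/0 form:
  lim(x→0) 3/(5x) - 3/tan(5x) = 0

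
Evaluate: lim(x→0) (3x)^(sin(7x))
This is an exponential indeterminate form.

For exponential indeterminate forms, take the natural log:
  Let L = lim(x→0) (3x)^(sin(7x))
  Then ln(L) = lim(x→0) [exponent × ln(base)]
  Evaluate using L'Hôpital or standard limits, then exponentiate.
  L = 1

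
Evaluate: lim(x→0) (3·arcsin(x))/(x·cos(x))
This is a 0/0 indeterminate form.

Apply L'Hôpital's rule: differentiate numerator and denominator separately.
  f(x) = 3·asin(x)   ⇒   f'(x) = 3/sqrt(1 - x^2)
  g(x) = x·cos(x)   ⇒   g'(x) = -x·sin(x) + cos(x)
  lim(x→0) f'(x)/g'(x) = lim(x→0) (3/sqrt(1 - x^2))/(-x·sin(x) + cos(x))
  = 3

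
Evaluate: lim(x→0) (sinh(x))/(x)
This is a 0/0 indeterminate form.

Apply L'Hôpital's rule: differentiate numerator and denominator separately.
  f(x) = sinh(x)   ⇒   f'(x) = cosh(x)
  g(x) = x   ⇒   g'(x) = 1
  lim(x→0) f'(x)/g'(x) = lim(x→0) (cosh(x))/(1)
  = 1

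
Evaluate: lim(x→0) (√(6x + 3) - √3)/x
This is a standard limit.

Factor or rationalize the expression:
  lim(x→0) (√(6x + 3) - √3)/x = sqrt(3)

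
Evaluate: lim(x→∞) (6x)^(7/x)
This is an exponential indeterminate form.

For exponential indeterminate forms, take the natural log:
  Let L = lim(x→∞) (6x)^(7/x)
  Then ln(L) = lim(x→∞) [exponent × ln(base)]
  Evaluate using L'Hôpital or standard limits, then exponentiate.
  L = 1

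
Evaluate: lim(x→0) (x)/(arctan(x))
This is a 0/0 indeterminate form.

Apply L'Hôpital's rule: differentiate numerator and denominator separately.
  f(x) = x   ⇒   f'(x) = 1
  g(x) = atan(x)   ⇒   g'(x) = 1/(x^2 + 1)
  lim(x→0) f'(x)/g'(x) = lim(x→0) (1)/(1/(x^2 + 1))
  = 1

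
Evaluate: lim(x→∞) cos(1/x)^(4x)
This is an exponential indeterminate form.

For exponential indeterminate forms, take the natural log:
  Let L = lim(x→∞) cos(1/x)^(4x)
  Then ln(L) = lim(x→∞) [exponent × ln(base)]
  Evaluate using L'Hôpital or standard limits, then exponentiate.
  L = 1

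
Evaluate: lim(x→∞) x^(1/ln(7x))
This is an exponential indeterminate form.

For exponential indeterminate forms, take the natural log:
  Let L = lim(x→∞) x^(1/ln(7x))
  Then ln(L) = lim(x→∞) [exponent × ln(base)]
  Evaluate using L'Hôpital or standard limits, then exponentiate.
  L = e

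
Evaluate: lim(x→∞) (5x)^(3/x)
This is an exponential indeterminate form.

For exponential indeterminate forms, take the natural log:
  Let L = lim(x→∞) (5x)^(3/x)
  Then ln(L) = lim(x→∞) [exponent × ln(base)]
  Evaluate using L'Hôpital or standard limits, then exponentiate.
  L = 1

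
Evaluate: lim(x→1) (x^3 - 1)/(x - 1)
This is a standard limit.

Factor or rationalize the expression:
  lim(x→1) (x^3 - 1)/(x - 1) = 3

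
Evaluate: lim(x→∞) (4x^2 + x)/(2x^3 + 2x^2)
This is an ∞/∞ indeterminate form.

Apply L'Hôpital's rule: differentiate numerator and denominator separately.
  f(x) = 4·x^2 + x   ⇒   f'(x) = 8·x + 1
  g(x) = 2·x^3 + 2·x^2   ⇒   g'(x) = 6·x^2 + 4·x
  lim(x→∞) f'(x)/g'(x) = lim(x→∞) (8·x + 1)/(6·x^2 + 4·x)
  = 0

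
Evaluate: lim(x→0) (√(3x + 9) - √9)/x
This is a standard limit.

Factor or rationalize the expression:
  lim(x→0) (√(3x + 9) - √9)/x = 1/2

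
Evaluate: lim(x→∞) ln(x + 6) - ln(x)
This is an ∞-∞ indeterminate form.

Combine fractions or rationalize to convert ∞-∞ to 0/0 form:
  lim(x→∞) ln(x + 6) - ln(x) = 0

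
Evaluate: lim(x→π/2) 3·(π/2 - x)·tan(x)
This is a 0·∞ indeterminate form.

Rewrite 0·∞ as a quotient (0/0 or ∞/∞ form), then apply L'Hôpital's rule:
  lim(x→π/2) 3·(π/2 - x)·tan(x) = 3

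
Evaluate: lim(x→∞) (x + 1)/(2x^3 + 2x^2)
This is an ∞/∞ indeterminate form.

Apply L'Hôpital's rule: differentiate numerator and denominator separately.
  f(x) = x + 1   ⇒   f'(x) = 1
  g(x) = 2·x^3 + 2·x^2   ⇒   g'(x) = 6·x^2 + 4·x
  lim(x→∞) f'(x)/g'(x) = lim(x→∞) (1)/(6·x^2 + 4·x)
  = 0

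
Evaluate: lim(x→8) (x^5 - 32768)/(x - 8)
This is a standard limit.

Factor or rationalize the expression:
  lim(x→8) (x^5 - 32768)/(x - 8) = 20480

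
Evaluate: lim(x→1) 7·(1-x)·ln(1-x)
This is a 0·∞ indeterminate form.

Rewrite 0·∞ as a quotient (0/0 or ∞/∞ form), then apply L'Hôpital's rule:
  lim(x→1) 7·(1-x)·ln(1-x) = 0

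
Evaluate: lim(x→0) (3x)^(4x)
This is an exponential indeterminate form.

For exponential indeterminate forms, take the natural log:
  Let L = lim(x→0) (3x)^(4x)
  Then ln(L) = lim(x→0) [exponent × ln(base)]
  Evaluate using L'Hôpital or standard limits, then exponentiate.
  L = 1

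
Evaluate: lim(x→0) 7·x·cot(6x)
This is a 0·∞ indeterminate form.

Rewrite 0·∞ as a quotient (0/0 or ∞/∞ form), then apply L'Hôpital's rule:
  lim(x→0) 7·x·cot(6x) = 7/6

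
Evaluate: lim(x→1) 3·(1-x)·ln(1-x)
This is a 0·∞ indeterminate form.

Rewrite 0·∞ as a quotient (0/0 or ∞/∞ form), then apply L'Hôpital's rule:
  lim(x→1) 3·(1-x)·ln(1-x) = 0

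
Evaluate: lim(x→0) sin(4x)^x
This is an exponential indeterminate form.

For exponential indeterminate forms, take the natural log:
  Let L = lim(x→0) sin(4x)^x
  Then ln(L) = lim(x→0) [exponent × ln(base)]
  Evaluate using L'Hôpital or standard limits, then exponentiate.
  L = 1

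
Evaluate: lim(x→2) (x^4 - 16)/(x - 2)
This is a standard limit.

Factor or rationalize the expression:
  lim(x→2) (x^4 - 16)/(x - 2) = 32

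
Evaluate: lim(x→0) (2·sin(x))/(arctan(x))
This is a 0/0 indeterminate form.

Apply L'Hôpital's rule: differentiate numerator and denominator separately.
  f(x) = 2·sin(x)   ⇒   f'(x) = 2·cos(x)
  g(x) = atan(x)   ⇒   g'(x) = 1/(x^2 + 1)
  lim(x→0) f'(x)/g'(x) = lim(x→0) (2·cos(x))/(1/(x^2 + 1))
  = 2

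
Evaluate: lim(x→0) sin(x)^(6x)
This is an exponential indeterminate form.

For exponential indeterminate forms, take the natural log:
  Let L = lim(x→0) sin(x)^(6x)
  Then ln(L) = lim(x→0) [exponent × ln(base)]
  Evaluate using L'Hôpital or standard limits, then exponentiate.
  L = 1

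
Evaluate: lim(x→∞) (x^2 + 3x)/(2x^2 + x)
This is an ∞/∞ indeterminate form.

Apply L'Hôpital's rule: differentiate numerator and denominator separately.
  f(x) = x^2 + 3·x   ⇒   f'(x) = 2·x + 3
  g(x) = 2·x^2 + x   ⇒   g'(x) = 4·x + 1
  lim(x→∞) f'(x)/g'(x) = lim(x→∞) (2·x + 3)/(4·x + 1)
  = 1/2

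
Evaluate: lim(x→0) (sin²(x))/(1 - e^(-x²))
This is a 0/0 indeterminate form.

Apply L'Hôpital's rule: differentiate numerator and denominator separately.
  f(x) = sin(x)^2   ⇒   f'(x) = 2·sin(x)·cos(x)
  g(x) = 1 - e^(-x^2)   ⇒   g'(x) = 2·x·e^(-x^2)
  lim(x→0) f'(x)/g'(x) = lim(x→0) (2·sin(x)·cos(x))/(2·x·e^(-x^2))
  = 1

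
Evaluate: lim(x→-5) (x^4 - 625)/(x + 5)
This is a standard limit.

Factor or rationalize the expression:
  lim(x→-5) (x^4 - 625)/(x + 5) = -500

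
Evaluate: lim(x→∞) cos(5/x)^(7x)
This is an exponential indeterminate form.

For exponential indeterminate forms, take the natural log:
  Let L = lim(x→∞) cos(5/x)^(7x)
  Then ln(L) = lim(x→∞) [exponent × ln(base)]
  Evaluate using L'Hôpital or standard limits, then exponentiate.
  L = 1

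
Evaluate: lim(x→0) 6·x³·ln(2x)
This is a 0·∞ indeterminate form.

Rewrite 0·∞ as a quotient (0/0 or ∞/∞ form), then apply L'Hôpital's rule:
  lim(x→0) 6·x³·ln(2x) = 0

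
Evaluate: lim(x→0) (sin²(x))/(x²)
This is a 0/0 indeterminate form.

Apply L'Hôpital's rule: differentiate numerator and denominator separately.
  f(x) = sin(x)^2   ⇒   f'(x) = 2·sin(x)·cos(x)
  g(x) = x^2   ⇒   g'(x) = 2·x
  lim(x→0) f'(x)/g'(x) = lim(x→0) (2·sin(x)·cos(x))/(2·x)
  = 1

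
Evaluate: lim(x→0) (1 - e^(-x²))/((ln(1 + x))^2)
This is a 0/0 indeterminate form.

Apply L'Hôpital's rule: differentiate numerator and denominator separately.
  f(x) = 1 - e^(-x^2)   ⇒   f'(x) = 2·x·e^(-x^2)
  g(x) = ln(x + 1)^2   ⇒   g'(x) = 2·ln(x + 1)/(x + 1)
  lim(x→0) f'(x)/g'(x) = lim(x→0) (2·x·e^(-x^2))/(2·ln(x + 1)/(x + 1))
  = 1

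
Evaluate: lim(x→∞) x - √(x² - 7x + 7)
This is an ∞-∞ indeterminate form.

Combine fractions or rationalize to convert ∞-∞ to 0/0 form:
  lim(x→∞) x - √(x² - 7x + 7) = 7/2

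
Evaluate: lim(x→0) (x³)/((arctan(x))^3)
This is a 0/0 indeterminate form.

Apply L'Hôpital's rule: differentiate numerator and denominator separately.
  f(x) = x^3   ⇒   f'(x) = 3·x^2
  g(x) = atan(x)^3   ⇒   g'(x) = 3·atan(x)^2/(x^2 + 1)
  lim(x→0) f'(x)/g'(x) = lim(x→0) (3·x^2)/(3·atan(x)^2/(x^2 + 1))
  = 1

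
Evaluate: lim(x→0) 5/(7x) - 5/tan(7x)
This is an ∞-∞ indeterminate form.

Combine fractions or rationalize to convert ∞-∞ to 0/0 form:
  lim(x→0) 5/(7x) - 5/tan(7x) = 0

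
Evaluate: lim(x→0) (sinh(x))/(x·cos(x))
This is a 0/0 indeterminate form.

Apply L'Hôpital's rule: differentiate numerator and denominator separately.
  f(x) = sinh(x)   ⇒   f'(x) = cosh(x)
  g(x) = x·cos(x)   ⇒   g'(x) = -x·sin(x) + cos(x)
  lim(x→0) f'(x)/g'(x) = lim(x→0) (cosh(x))/(-x·sin(x) + cos(x))
  = 1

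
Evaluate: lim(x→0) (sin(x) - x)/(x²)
This is a 0/0 indeterminate form.

Apply L'Hôpital's rule: differentiate numerator and denominator separately.
  f(x) = -x + sin(x)   ⇒   f'(x) = cos(x) - 1
  g(x) = x^2   ⇒   g'(x) = 2·x
  lim(x→0) f'(x)/g'(x) = lim(x→0) (cos(x) - 1)/(2·x)
  = 0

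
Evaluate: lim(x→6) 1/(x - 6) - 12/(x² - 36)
This is an ∞-∞ indeterminate form.

Combine fractions or rationalize to convert ∞-∞ to 0/0 form:
  lim(x→6) 1/(x - 6) - 12/(x² - 36) = 1/12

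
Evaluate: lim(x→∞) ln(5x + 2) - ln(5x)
This is an ∞-∞ indeterminate form.

Combine fractions or rationalize to convert ∞-∞ to 0/0 form:
  lim(x→∞) ln(5x + 2) - ln(5x) = 0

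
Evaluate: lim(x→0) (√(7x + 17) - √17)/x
This is a standard limit.

Factor or rationalize the expression:
  lim(x→0) (√(7x + 17) - √17)/x = 7·sqrt(17)/34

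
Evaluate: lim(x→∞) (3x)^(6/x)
This is an exponential indeterminate form.

For exponential indeterminate forms, take the natural log:
  Let L = lim(x→∞) (3x)^(6/x)
  Then ln(L) = lim(x→∞) [exponent × ln(base)]
  Evaluate using L'Hôpital or standard limits, then exponentiate.
  L = 1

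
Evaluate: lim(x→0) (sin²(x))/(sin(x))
This is a 0/0 indeterminate form.

Apply L'Hôpital's rule: differentiate numerator and denominator separately.
  f(x) = sin(x)^2   ⇒   f'(x) = 2·sin(x)·cos(x)
  g(x) = sin(x)   ⇒   g'(x) = cos(x)
  lim(x→0) f'(x)/g'(x) = lim(x→0) (2·sin(x)·cos(x))/(cos(x))
  = 0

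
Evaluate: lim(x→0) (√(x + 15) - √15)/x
This is a standard limit.

Factor or rationalize the expression:
  lim(x→0) (√(x + 15) - √15)/x = sqrt(15)/30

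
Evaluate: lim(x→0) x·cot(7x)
This is a 0·∞ indeterminate form.

Rewrite 0·∞ as a quotient (0/0 or ∞/∞ form), then apply L'Hôpital's rule:
  lim(x→0) x·cot(7x) = 1/7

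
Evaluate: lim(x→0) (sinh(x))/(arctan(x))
This is a 0/0 indeterminate form.

Apply L'Hôpital's rule: differentiate numerator and denominator separately.
  f(x) = sinh(x)   ⇒   f'(x) = cosh(x)
  g(x) = atan(x)   ⇒   g'(x) = 1/(x^2 + 1)
  lim(x→0) f'(x)/g'(x) = lim(x→0) (cosh(x))/(1/(x^2 + 1))
  = 1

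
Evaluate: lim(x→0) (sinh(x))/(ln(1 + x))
This is a 0/0 indeterminate form.

Apply L'Hôpital's rule: differentiate numerator and denominator separately.
  f(x) = sinh(x)   ⇒   f'(x) = cosh(x)
  g(x) = ln(x + 1)   ⇒   g'(x) = 1/(x + 1)
  lim(x→0) f'(x)/g'(x) = lim(x→0) (cosh(x))/(1/(x + 1))
  = 1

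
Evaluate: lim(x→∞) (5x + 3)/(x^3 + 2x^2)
This is an ∞/∞ indeterminate form.

Apply L'Hôpital's rule: differentiate numerator and denominator separately.
  f(x) = 5·x + 3   ⇒   f'(x) = 5
  g(x) = x^3 + 2·x^2   ⇒   g'(x) = 3·x^2 + 4·x
  lim(x→∞) f'(x)/g'(x) = lim(x→∞) (5)/(3·x^2 + 4·x)
  = 0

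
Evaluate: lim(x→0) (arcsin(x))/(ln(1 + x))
This is a 0/0 indeterminate form.

Apply L'Hôpital's rule: differentiate numerator and denominator separately.
  f(x) = asin(x)   ⇒   f'(x) = 1/sqrt(1 - x^2)
  g(x) = ln(x + 1)   ⇒   g'(x) = 1/(x + 1)
  lim(x→0) f'(x)/g'(x) = lim(x→0) (1/sqrt(1 - x^2))/(1/(x + 1))
  = 1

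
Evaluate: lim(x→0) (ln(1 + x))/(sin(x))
This is a 0/0 indeterminate form.

Apply L'Hôpital's rule: differentiate numerator and denominator separately.
  f(x) = ln(x + 1)   ⇒   f'(x) = 1/(x + 1)
  g(x) = sin(x)   ⇒   g'(x) = cos(x)
  lim(x→0) f'(x)/g'(x) = lim(x→0) (1/(x + 1))/(cos(x))
  = 1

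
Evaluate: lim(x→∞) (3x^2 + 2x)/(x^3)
This is an ∞/∞ indeterminate form.

Apply L'Hôpital's rule: differentiate numerator and denominator separately.
  f(x) = 3·x^2 + 2·x   ⇒   f'(x) = 6·x + 2
  g(x) = x^3   ⇒   g'(x) = 3·x^2
  lim(x→∞) f'(x)/g'(x) = lim(x→∞) (6·x + 2)/(3·x^2)
  = 0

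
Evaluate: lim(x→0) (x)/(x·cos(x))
This is a 0/0 indeterminate form.

Apply L'Hôpital's rule: differentiate numerator and denominator separately.
  f(x) = x   ⇒   f'(x) = 1
  g(x) = x·cos(x)   ⇒   g'(x) = -x·sin(x) + cos(x)
  lim(x→0) f'(x)/g'(x) = lim(x→0) (1)/(-x·sin(x) + cos(x))
  = 1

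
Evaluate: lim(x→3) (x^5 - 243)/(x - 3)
This is a standard limit.

Factor or rationalize the expression:
  lim(x→3) (x^5 - 243)/(x - 3) = 405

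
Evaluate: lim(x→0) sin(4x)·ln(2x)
This is a 0·∞ indeterminate form.

Rewrite 0·∞ as a quotient (0/0 or ∞/∞ form), then apply L'Hôpital's rule:
  lim(x→0) sin(4x)·ln(2x) = 0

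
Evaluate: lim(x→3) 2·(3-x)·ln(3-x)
This is a 0·∞ indeterminate form.

Rewrite 0·∞ as a quotient (0/0 or ∞/∞ form), then apply L'Hôpital's rule:
  lim(x→3) 2·(3-x)·ln(3-x) = 0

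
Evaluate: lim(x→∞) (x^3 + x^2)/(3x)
This is an ∞/∞ indeterminate form.

Apply L'Hôpital's rule: differentiate numerator and denominator separately.
  f(x) = x^3 + x^2   ⇒   f'(x) = 3·x^2 + 2·x
  g(x) = 3·x   ⇒   g'(x) = 3
  lim(x→∞) f'(x)/g'(x) = lim(x→∞) (3·x^2 + 2·x)/(3)
  = ∞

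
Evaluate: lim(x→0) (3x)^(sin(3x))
This is an exponential indeterminate form.

For exponential indeterminate forms, take the natural log:
  Let L = lim(x→0) (3x)^(sin(3x))
  Then ln(L) = lim(x→0) [exponent × ln(base)]
  Evaluate using L'Hôpital or standard limits, then exponentiate.
  L = 1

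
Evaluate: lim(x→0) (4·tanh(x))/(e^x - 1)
This is a 0/0 indeterminate form.

Apply L'Hôpital's rule: differentiate numerator and denominator separately.
  f(x) = 4·tanh(x)   ⇒   f'(x) = 4 - 4·tanh(x)^2
  g(x) = e^(x) - 1   ⇒   g'(x) = e^(x)
  lim(x→0) f'(x)/g'(x) = lim(x→0) (4 - 4·tanh(x)^2)/(e^(x))
  = 4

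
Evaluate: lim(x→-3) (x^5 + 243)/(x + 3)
This is a standard limit.

Factor or rationalize the expression:
  lim(x→-3) (x^5 + 243)/(x + 3) = 405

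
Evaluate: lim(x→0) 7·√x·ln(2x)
This is a 0·∞ indeterminate form.

Rewrite 0·∞ as a quotient (0/0 or ∞/∞ form), then apply L'Hôpital's rule:
  lim(x→0) 7·√x·ln(2x) = 0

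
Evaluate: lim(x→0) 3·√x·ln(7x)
This is a 0·∞ indeterminate form.

Rewrite 0·∞ as a quotient (0/0 or ∞/∞ form), then apply L'Hôpital's rule:
  lim(x→0) 3·√x·ln(7x) = 0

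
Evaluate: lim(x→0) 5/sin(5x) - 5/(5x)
This is an ∞-∞ indeterminate form.

Combine fractions or rationalize to convert ∞-∞ to 0/0 form:
  lim(x→0) 5/sin(5x) - 5/(5x) = 0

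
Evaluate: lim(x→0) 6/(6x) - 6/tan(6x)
This is an ∞-∞ indeterminate form.

Combine fractions or rationalize to convert ∞-∞ to 0/0 form:
  lim(x→0) 6/(6x) - 6/tan(6x) = 0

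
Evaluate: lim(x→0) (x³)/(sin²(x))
This is a 0/0 indeterminate form.

Apply L'Hôpital's rule: differentiate numerator and denominator separately.
  f(x) = x^3   ⇒   f'(x) = 3·x^2
  g(x) = sin(x)^2   ⇒   g'(x) = 2·sin(x)·cos(x)
  lim(x→0) f'(x)/g'(x) = lim(x→0) (3·x^2)/(2·sin(x)·cos(x))
  = 0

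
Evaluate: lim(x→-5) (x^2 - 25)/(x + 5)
This is a standard limit.

Factor or rationalize the expression:
  lim(x→-5) (x^2 - 25)/(x + 5) = -10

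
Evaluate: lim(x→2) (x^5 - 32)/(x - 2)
This is a standard limit.

Factor or rationalize the expression:
  lim(x→2) (x^5 - 32)/(x - 2) = 80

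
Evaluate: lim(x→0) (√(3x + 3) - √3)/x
This is a standard limit.

Factor or rationalize the expression:
  lim(x→0) (√(3x + 3) - √3)/x = sqrt(3)/2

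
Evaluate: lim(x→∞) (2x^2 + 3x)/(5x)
This is an ∞/∞ indeterminate form.

Apply L'Hôpital's rule: differentiate numerator and denominator separately.
  f(x) = 2·x^2 + 3·x   ⇒   f'(x) = 4·x + 3
  g(x) = 5·x   ⇒   g'(x) = 5
  lim(x→∞) f'(x)/g'(x) = lim(x→∞) (4·x + 3)/(5)
  = ∞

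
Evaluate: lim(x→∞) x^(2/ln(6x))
This is an exponential indeterminate form.

For exponential indeterminate forms, take the natural log:
  Let L = lim(x→∞) x^(2/ln(6x))
  Then ln(L) = lim(x→∞) [exponent × ln(base)]
  Evaluate using L'Hôpital or standard limits, then exponentiate.
  L = e²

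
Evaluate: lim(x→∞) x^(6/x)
This is an exponential indeterminate form.

For exponential indeterminate forms, take the natural log:
  Let L = lim(x→∞) x^(6/x)
  Then ln(L) = lim(x→∞) [exponent × ln(base)]
  Evaluate using L'Hôpital or standard limits, then exponentiate.
  L = 1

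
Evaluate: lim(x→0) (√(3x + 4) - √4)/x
This is a standard limit.

Factor or rationalize the expression:
  lim(x→0) (√(3x + 4) - √4)/x = 3/4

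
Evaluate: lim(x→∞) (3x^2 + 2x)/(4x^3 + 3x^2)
This is an ∞/∞ indeterminate form.

Apply L'Hôpital's rule: differentiate numerator and denominator separately.
  f(x) = 3·x^2 + 2·x   ⇒   f'(x) = 6·x + 2
  g(x) = 4·x^3 + 3·x^2   ⇒   g'(x) = 12·x^2 + 6·x
  lim(x→∞) f'(x)/g'(x) = lim(x→∞) (6·x + 2)/(12·x^2 + 6·x)
  = 0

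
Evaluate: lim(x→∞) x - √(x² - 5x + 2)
This is an ∞-∞ indeterminate form.

Combine fractions or rationalize to convert ∞-∞ to 0/0 form:
  lim(x→∞) x - √(x² - 5x + 2) = 5/2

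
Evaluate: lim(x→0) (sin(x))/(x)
This is a 0/0 indeterminate form.

Apply L'Hôpital's rule: differentiate numerator and denominator separately.
  f(x) = sin(x)   ⇒   f'(x) = cos(x)
  g(x) = x   ⇒   g'(x) = 1
  lim(x→0) f'(x)/g'(x) = lim(x→0) (cos(x))/(1)
  = 1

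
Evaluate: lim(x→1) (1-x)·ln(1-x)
This is a 0·∞ indeterminate form.

Rewrite 0·∞ as a quotient (0/0 or ∞/∞ form), then apply L'Hôpital's rule:
  lim(x→1) (1-x)·ln(1-x) = 0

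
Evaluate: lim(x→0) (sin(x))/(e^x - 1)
This is a 0/0 indeterminate form.

Apply L'Hôpital's rule: differentiate numerator and denominator separately.
  f(x) = sin(x)   ⇒   f'(x) = cos(x)
  g(x) = e^(x) - 1   ⇒   g'(x) = e^(x)
  lim(x→0) f'(x)/g'(x) = lim(x→0) (cos(x))/(e^(x))
  = 1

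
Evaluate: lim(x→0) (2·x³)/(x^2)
This is a 0/0 indeterminate form.

Apply L'Hôpital's rule: differentiate numerator and denominator separately.
  f(x) = 2·x^3   ⇒   f'(x) = 6·x^2
  g(x) = x^2   ⇒   g'(x) = 2·x
  lim(x→0) f'(x)/g'(x) = lim(x→0) (6·x^2)/(2·x)
  = 0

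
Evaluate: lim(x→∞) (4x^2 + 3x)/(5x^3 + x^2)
This is an ∞/∞ indeterminate form.

Apply L'Hôpital's rule: differentiate numerator and denominator separately.
  f(x) = 4·x^2 + 3·x   ⇒   f'(x) = 8·x + 3
  g(x) = 5·x^3 + x^2   ⇒   g'(x) = 15·x^2 + 2·x
  lim(x→∞) f'(x)/g'(x) = lim(x→∞) (8·x + 3)/(15·x^2 + 2·x)
  = 0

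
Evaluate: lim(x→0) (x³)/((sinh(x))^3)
This is a 0/0 indeterminate form.

Apply L'Hôpital's rule: differentiate numerator and denominator separately.
  f(x) = x^3   ⇒   f'(x) = 3·x^2
  g(x) = sinh(x)^3   ⇒   g'(x) = 3·sinh(x)^2·cosh(x)
  lim(x→0) f'(x)/g'(x) = lim(x→0) (3·x^2)/(3·sinh(x)^2·cosh(x))
  = 1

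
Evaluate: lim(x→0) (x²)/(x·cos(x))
This is a 0/0 indeterminate form.

Apply L'Hôpital's rule: differentiate numerator and denominator separately.
  f(x) = x^2   ⇒   f'(x) = 2·x
  g(x) = x·cos(x)   ⇒   g'(x) = -x·sin(x) + cos(x)
  lim(x→0) f'(x)/g'(x) = lim(x→0) (2·x)/(-x·sin(x) + cos(x))
  = 0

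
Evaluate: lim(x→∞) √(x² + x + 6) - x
This is an ∞-∞ indeterminate form.

Combine fractions or rationalize to convert ∞-∞ to 0/0 form:
  lim(x→∞) √(x² + x + 6) - x = 1/2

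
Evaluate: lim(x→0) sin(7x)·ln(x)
This is a 0·∞ indeterminate form.

Rewrite 0·∞ as a quotient (0/0 or ∞/∞ form), then apply L'Hôpital's rule:
  lim(x→0) sin(7x)·ln(x) = 0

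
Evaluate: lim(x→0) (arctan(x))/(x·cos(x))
This is a 0/0 indeterminate form.

Apply L'Hôpital's rule: differentiate numerator and denominator separately.
  f(x) = atan(x)   ⇒   f'(x) = 1/(x^2 + 1)
  g(x) = x·cos(x)   ⇒   g'(x) = -x·sin(x) + cos(x)
  lim(x→0) f'(x)/g'(x) = lim(x→0) (1/(x^2 + 1))/(-x·sin(x) + cos(x))
  = 1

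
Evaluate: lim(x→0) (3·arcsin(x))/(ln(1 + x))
This is a 0/0 indeterminate form.

Apply L'Hôpital's rule: differentiate numerator and denominator separately.
  f(x) = 3·asin(x)   ⇒   f'(x) = 3/sqrt(1 - x^2)
  g(x) = ln(x + 1)   ⇒   g'(x) = 1/(x + 1)
  lim(x→0) f'(x)/g'(x) = lim(x→0) (3/sqrt(1 - x^2))/(1/(x + 1))
  = 3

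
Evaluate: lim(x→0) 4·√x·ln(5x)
This is a 0·∞ indeterminate form.

Rewrite 0·∞ as a quotient (0/0 or ∞/∞ form), then apply L'Hôpital's rule:
  lim(x→0) 4·√x·ln(5x) = 0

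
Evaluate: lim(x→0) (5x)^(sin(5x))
This is an exponential indeterminate form.

For exponential indeterminate forms, take the natural log:
  Let L = lim(x→0) (5x)^(sin(5x))
  Then ln(L) = lim(x→0) [exponent × ln(base)]
  Evaluate using L'Hôpital or standard limits, then exponentiate.
  L = 1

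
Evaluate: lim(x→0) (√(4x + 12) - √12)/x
This is a standard limit.

Factor or rationalize the expression:
  lim(x→0) (√(4x + 12) - √12)/x = sqrt(3)/3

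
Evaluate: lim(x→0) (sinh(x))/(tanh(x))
This is a 0/0 indeterminate form.

Apply L'Hôpital's rule: differentiate numerator and denominator separately.
  f(x) = sinh(x)   ⇒   f'(x) = cosh(x)
  g(x) = tanh(x)   ⇒   g'(x) = 1 - tanh(x)^2
  lim(x→0) f'(x)/g'(x) = lim(x→0) (cosh(x))/(1 - tanh(x)^2)
  = 1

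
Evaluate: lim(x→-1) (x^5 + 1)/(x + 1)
This is a standard limit.

Factor or rationalize the expression:
  lim(x→-1) (x^5 + 1)/(x + 1) = 5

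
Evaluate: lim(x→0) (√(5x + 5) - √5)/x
This is a standard limit.

Factor or rationalize the expression:
  lim(x→0) (√(5x + 5) - √5)/x = sqrt(5)/2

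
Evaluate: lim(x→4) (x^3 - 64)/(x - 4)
This is a standard limit.

Factor or rationalize the expression:
  lim(x→4) (x^3 - 64)/(x - 4) = 48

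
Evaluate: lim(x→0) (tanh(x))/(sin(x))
This is a 0/0 indeterminate form.

Apply L'Hôpital's rule: differentiate numerator and denominator separately.
  f(x) = tanh(x)   ⇒   f'(x) = 1 - tanh(x)^2
  g(x) = sin(x)   ⇒   g'(x) = cos(x)
  lim(x→0) f'(x)/g'(x) = lim(x→0) (1 - tanh(x)^2)/(cos(x))
  = 1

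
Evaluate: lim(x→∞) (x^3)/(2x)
This is an ∞/∞ indeterminate form.

Apply L'Hôpital's rule: differentiate numerator and denominator separately.
  f(x) = x^3   ⇒   f'(x) = 3·x^2
  g(x) = 2·x   ⇒   g'(x) = 2
  lim(x→∞) f'(x)/g'(x) = lim(x→∞) (3·x^2)/(2)
  = ∞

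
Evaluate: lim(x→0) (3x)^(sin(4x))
This is an exponential indeterminate form.

For exponential indeterminate forms, take the natural log:
  Let L = lim(x→0) (3x)^(sin(4x))
  Then ln(L) = lim(x→0) [exponent × ln(base)]
  Evaluate using L'Hôpital or standard limits, then exponentiate.
  L = 1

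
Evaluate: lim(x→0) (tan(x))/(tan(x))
This is a 0/0 indeterminate form.

Apply L'Hôpital's rule: differentiate numerator and denominator separately.
  f(x) = tan(x)   ⇒   f'(x) = tan(x)^2 + 1
  g(x) = tan(x)   ⇒   g'(x) = tan(x)^2 + 1
  lim(x→0) f'(x)/g'(x) = lim(x→0) (tan(x)^2 + 1)/(tan(x)^2 + 1)
  = 1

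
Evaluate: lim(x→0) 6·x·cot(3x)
This is a 0·∞ indeterminate form.

Rewrite 0·∞ as a quotient (0/0 or ∞/∞ form), then apply L'Hôpital's rule:
  lim(x→0) 6·x·cot(3x) = 2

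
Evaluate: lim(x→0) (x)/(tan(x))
This is a 0/0 indeterminate form.

Apply L'Hôpital's rule: differentiate numerator and denominator separately.
  f(x) = x   ⇒   f'(x) = 1
  g(x) = tan(x)   ⇒   g'(x) = tan(x)^2 + 1
  lim(x→0) f'(x)/g'(x) = lim(x→0) (1)/(tan(x)^2 + 1)
  = 1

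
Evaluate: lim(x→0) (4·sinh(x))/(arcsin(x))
This is a 0/0 indeterminate form.

Apply L'Hôpital's rule: differentiate numerator and denominator separately.
  f(x) = 4·sinh(x)   ⇒   f'(x) = 4·cosh(x)
  g(x) = asin(x)   ⇒   g'(x) = 1/sqrt(1 - x^2)
  lim(x→0) f'(x)/g'(x) = lim(x→0) (4·cosh(x))/(1/sqrt(1 - x^2))
  = 4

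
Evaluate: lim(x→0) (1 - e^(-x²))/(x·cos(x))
This is a 0/0 indeterminate form.

Apply L'Hôpital's rule: differentiate numerator and denominator separately.
  f(x) = 1 - e^(-x^2)   ⇒   f'(x) = 2·x·e^(-x^2)
  g(x) = x·cos(x)   ⇒   g'(x) = -x·sin(x) + cos(x)
  lim(x→0) f'(x)/g'(x) = lim(x→0) (2·x·e^(-x^2))/(-x·sin(x) + cos(x))
  = 0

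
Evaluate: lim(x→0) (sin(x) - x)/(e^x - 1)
This is a 0/0 indeterminate form.

Apply L'Hôpital's rule: differentiate numerator and denominator separately.
  f(x) = -x + sin(x)   ⇒   f'(x) = cos(x) - 1
  g(x) = e^(x) - 1   ⇒   g'(x) = e^(x)
  lim(x→0) f'(x)/g'(x) = lim(x→0) (cos(x) - 1)/(e^(x))
  = 0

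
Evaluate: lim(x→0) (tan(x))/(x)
This is a 0/0 indeterminate form.

Apply L'Hôpital's rule: differentiate numerator and denominator separately.
  f(x) = tan(x)   ⇒   f'(x) = tan(x)^2 + 1
  g(x) = x   ⇒   g'(x) = 1
  lim(x→0) f'(x)/g'(x) = lim(x→0) (tan(x)^2 + 1)/(1)
  = 1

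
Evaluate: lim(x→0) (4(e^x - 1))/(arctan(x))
This is a 0/0 indeterminate form.

Apply L'Hôpital's rule: differentiate numerator and denominator separately.
  f(x) = 4·e^(x) - 4   ⇒   f'(x) = 4·e^(x)
  g(x) = atan(x)   ⇒   g'(x) = 1/(x^2 + 1)
  lim(x→0) f'(x)/g'(x) = lim(x→0) (4·e^(x))/(1/(x^2 + 1))
  = 4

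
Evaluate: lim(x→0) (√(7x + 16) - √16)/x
This is a standard limit.

Factor or rationalize the expression:
  lim(x→0) (√(7x + 16) - √16)/x = 7/8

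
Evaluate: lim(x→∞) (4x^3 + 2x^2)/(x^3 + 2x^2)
This is an ∞/∞ indeterminate form.

Apply L'Hôpital's rule: differentiate numerator and denominator separately.
  f(x) = 4·x^3 + 2·x^2   ⇒   f'(x) = 12·x^2 + 4·x
  g(x) = x^3 + 2·x^2   ⇒   g'(x) = 3·x^2 + 4·x
  lim(x→∞) f'(x)/g'(x) = lim(x→∞) (12·x^2 + 4·x)/(3·x^2 + 4·x)
  = 4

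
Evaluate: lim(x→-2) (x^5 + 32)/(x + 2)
This is a standard limit.

Factor or rationalize the expression:
  lim(x→-2) (x^5 + 32)/(x + 2) = 80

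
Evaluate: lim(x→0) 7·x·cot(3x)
This is a 0·∞ indeterminate form.

Rewrite 0·∞ as a quotient (0/0 or ∞/∞ form), then apply L'Hôpital's rule:
  lim(x→0) 7·x·cot(3x) = 7/3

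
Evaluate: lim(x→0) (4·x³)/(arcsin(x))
This is a 0/0 indeterminate form.

Apply L'Hôpital's rule: differentiate numerator and denominator separately.
  f(x) = 4·x^3   ⇒   f'(x) = 12·x^2
  g(x) = asin(x)   ⇒   g'(x) = 1/sqrt(1 - x^2)
  lim(x→0) f'(x)/g'(x) = lim(x→0) (12·x^2)/(1/sqrt(1 - x^2))
  = 0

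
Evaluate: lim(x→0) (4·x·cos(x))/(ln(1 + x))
This is a 0/0 indeterminate form.

Apply L'Hôpital's rule: differentiate numerator and denominator separately.
  f(x) = 4·x·cos(x)   ⇒   f'(x) = -4·x·sin(x) + 4·cos(x)
  g(x) = ln(x + 1)   ⇒   g'(x) = 1/(x + 1)
  lim(x→0) f'(x)/g'(x) = lim(x→0) (-4·x·sin(x) + 4·cos(x))/(1/(x + 1))
  = 4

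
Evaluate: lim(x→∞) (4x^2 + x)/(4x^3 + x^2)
This is an ∞/∞ indeterminate form.

Apply L'Hôpital's rule: differentiate numerator and denominator separately.
  f(x) = 4·x^2 + x   ⇒   f'(x) = 8·x + 1
  g(x) = 4·x^3 + x^2   ⇒   g'(x) = 12·x^2 + 2·x
  lim(x→∞) f'(x)/g'(x) = lim(x→∞) (8·x + 1)/(12·x^2 + 2·x)
  = 0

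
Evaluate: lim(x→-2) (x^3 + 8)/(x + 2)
This is a standard limit.

Factor or rationalize the expression:
  lim(x→-2) (x^3 + 8)/(x + 2) = 12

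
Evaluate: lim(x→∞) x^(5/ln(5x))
This is an exponential indeterminate form.

For exponential indeterminate forms, take the natural log:
  Let L = lim(x→∞) x^(5/ln(5x))
  Then ln(L) = lim(x→∞) [exponent × ln(base)]
  Evaluate using L'Hôpital or standard limits, then exponentiate.
  L = e^(5)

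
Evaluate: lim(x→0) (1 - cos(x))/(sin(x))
This is a 0/0 indeterminate form.

Apply L'Hôpital's rule: differentiate numerator and denominator separately.
  f(x) = 1 - cos(x)   ⇒   f'(x) = sin(x)
  g(x) = sin(x)   ⇒   g'(x) = cos(x)
  lim(x→0) f'(x)/g'(x) = lim(x→0) (sin(x))/(cos(x))
  = 0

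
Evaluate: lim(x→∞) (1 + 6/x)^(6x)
This is an exponential indeterminate form.

For exponential indeterminate forms, take the natural log:
  Let L = lim(x→∞) (1 + 6/x)^(6x)
  Then ln(L) = lim(x→∞) [exponent × ln(base)]
  Evaluate using L'Hôpital or standard limits, then exponentiate.
  L = e^(36)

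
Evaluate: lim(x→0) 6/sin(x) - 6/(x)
This is an ∞-∞ indeterminate form.

Combine fractions or rationalize to convert ∞-∞ to 0/0 form:
  lim(x→0) 6/sin(x) - 6/(x) = 0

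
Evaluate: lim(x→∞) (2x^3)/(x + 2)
This is an ∞/∞ indeterminate form.

Apply L'Hôpital's rule: differentiate numerator and denominator separately.
  f(x) = 2·x^3   ⇒   f'(x) = 6·x^2
  g(x) = x + 2   ⇒   g'(x) = 1
  lim(x→∞) f'(x)/g'(x) = lim(x→∞) (6·x^2)/(1)
  = ∞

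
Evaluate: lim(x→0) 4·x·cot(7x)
This is a 0·∞ indeterminate form.

Rewrite 0·∞ as a quotient (0/0 or ∞/∞ form), then apply L'Hôpital's rule:
  lim(x→0) 4·x·cot(7x) = 4/7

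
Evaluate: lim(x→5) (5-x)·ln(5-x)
This is a 0·∞ indeterminate form.

Rewrite 0·∞ as a quotient (0/0 or ∞/∞ form), then apply L'Hôpital's rule:
  lim(x→5) (5-x)·ln(5-x) = 0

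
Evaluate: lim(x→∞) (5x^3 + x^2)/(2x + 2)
This is an ∞/∞ indeterminate form.

Apply L'Hôpital's rule: differentiate numerator and denominator separately.
  f(x) = 5·x^3 + x^2   ⇒   f'(x) = 15·x^2 + 2·x
  g(x) = 2·x + 2   ⇒   g'(x) = 2
  lim(x→∞) f'(x)/g'(x) = lim(x→∞) (15·x^2 + 2·x)/(2)
  = ∞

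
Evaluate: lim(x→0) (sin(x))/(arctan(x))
This is a 0/0 indeterminate form.

Apply L'Hôpital's rule: differentiate numerator and denominator separately.
  f(x) = sin(x)   ⇒   f'(x) = cos(x)
  g(x) = atan(x)   ⇒   g'(x) = 1/(x^2 + 1)
  lim(x→0) f'(x)/g'(x) = lim(x→0) (cos(x))/(1/(x^2 + 1))
  = 1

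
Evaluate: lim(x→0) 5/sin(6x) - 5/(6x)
This is an ∞-∞ indeterminate form.

Combine fractions or rationalize to convert ∞-∞ to 0/0 form:
  lim(x→0) 5/sin(6x) - 5/(6x) = 0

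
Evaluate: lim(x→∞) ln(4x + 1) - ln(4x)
This is an ∞-∞ indeterminate form.

Combine fractions or rationalize to convert ∞-∞ to 0/0 form:
  lim(x→∞) ln(4x + 1) - ln(4x) = 0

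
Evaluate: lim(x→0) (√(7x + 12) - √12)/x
This is a standard limit.

Factor or rationalize the expression:
  lim(x→0) (√(7x + 12) - √12)/x = 7·sqrt(3)/12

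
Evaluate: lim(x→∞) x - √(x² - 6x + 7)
This is an ∞-∞ indeterminate form.

Combine fractions or rationalize to convert ∞-∞ to 0/0 form:
  lim(x→∞) x - √(x² - 6x + 7) = 3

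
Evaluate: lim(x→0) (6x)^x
This is an exponential indeterminate form.

For exponential indeterminate forms, take the natural log:
  Let L = lim(x→0) (6x)^x
  Then ln(L) = lim(x→0) [exponent × ln(base)]
  Evaluate using L'Hôpital or standard limits, then exponentiate.
  L = 1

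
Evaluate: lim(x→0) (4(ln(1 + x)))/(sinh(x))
This is a 0/0 indeterminate form.

Apply L'Hôpital's rule: differentiate numerator and denominator separately.
  f(x) = 4·ln(x + 1)   ⇒   f'(x) = 4/(x + 1)
  g(x) = sinh(x)   ⇒   g'(x) = cosh(x)
  lim(x→0) f'(x)/g'(x) = lim(x→0) (4/(x + 1))/(cosh(x))
  = 4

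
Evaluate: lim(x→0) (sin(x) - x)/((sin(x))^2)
This is a 0/0 indeterminate form.

Apply L'Hôpital's rule: differentiate numerator and denominator separately.
  f(x) = -x + sin(x)   ⇒   f'(x) = cos(x) - 1
  g(x) = sin(x)^2   ⇒   g'(x) = 2·sin(x)·cos(x)
  lim(x→0) f'(x)/g'(x) = lim(x→0) (cos(x) - 1)/(2·sin(x)·cos(x))
  = 0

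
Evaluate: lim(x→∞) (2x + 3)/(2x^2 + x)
This is an ∞/∞ indeterminate form.

Apply L'Hôpital's rule: differentiate numerator and denominator separately.
  f(x) = 2·x + 3   ⇒   f'(x) = 2
  g(x) = 2·x^2 + x   ⇒   g'(x) = 4·x + 1
  lim(x→∞) f'(x)/g'(x) = lim(x→∞) (2)/(4·x + 1)
  = 0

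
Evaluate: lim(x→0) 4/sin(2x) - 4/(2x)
This is an ∞-∞ indeterminate form.

Combine fractions or rationalize to convert ∞-∞ to 0/0 form:
  lim(x→0) 4/sin(2x) - 4/(2x) = 0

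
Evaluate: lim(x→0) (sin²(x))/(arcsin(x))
This is a 0/0 indeterminate form.

Apply L'Hôpital's rule: differentiate numerator and denominator separately.
  f(x) = sin(x)^2   ⇒   f'(x) = 2·sin(x)·cos(x)
  g(x) = asin(x)   ⇒   g'(x) = 1/sqrt(1 - x^2)
  lim(x→0) f'(x)/g'(x) = lim(x→0) (2·sin(x)·cos(x))/(1/sqrt(1 - x^2))
  = 0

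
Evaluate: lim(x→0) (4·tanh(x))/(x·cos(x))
This is a 0/0 indeterminate form.

Apply L'Hôpital's rule: differentiate numerator and denominator separately.
  f(x) = 4·tanh(x)   ⇒   f'(x) = 4 - 4·tanh(x)^2
  g(x) = x·cos(x)   ⇒   g'(x) = -x·sin(x) + cos(x)
  lim(x→0) f'(x)/g'(x) = lim(x→0) (4 - 4·tanh(x)^2)/(-x·sin(x) + cos(x))
  = 4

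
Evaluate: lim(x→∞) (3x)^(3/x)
This is an exponential indeterminate form.

For exponential indeterminate forms, take the natural log:
  Let L = lim(x→∞) (3x)^(3/x)
  Then ln(L) = lim(x→∞) [exponent × ln(base)]
  Evaluate using L'Hôpital or standard limits, then exponentiate.
  L = 1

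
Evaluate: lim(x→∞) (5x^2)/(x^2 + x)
This is an ∞/∞ indeterminate form.

Apply L'Hôpital's rule: differentiate numerator and denominator separately.
  f(x) = 5·x^2   ⇒   f'(x) = 10·x
  g(x) = x^2 + x   ⇒   g'(x) = 2·x + 1
  lim(x→∞) f'(x)/g'(x) = lim(x→∞) (10·x)/(2·x + 1)
  = 5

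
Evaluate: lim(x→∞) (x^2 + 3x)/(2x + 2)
This is an ∞/∞ indeterminate form.

Apply L'Hôpital's rule: differentiate numerator and denominator separately.
  f(x) = x^2 + 3·x   ⇒   f'(x) = 2·x + 3
  g(x) = 2·x + 2   ⇒   g'(x) = 2
  lim(x→∞) f'(x)/g'(x) = lim(x→∞) (2·x + 3)/(2)
  = ∞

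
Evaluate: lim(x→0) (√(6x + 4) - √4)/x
This is a standard limit.

Factor or rationalize the expression:
  lim(x→0) (√(6x + 4) - √4)/x = 3/2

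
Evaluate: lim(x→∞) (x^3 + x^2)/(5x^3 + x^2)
This is an ∞/∞ indeterminate form.

Apply L'Hôpital's rule: differentiate numerator and denominator separately.
  f(x) = x^3 + x^2   ⇒   f'(x) = 3·x^2 + 2·x
  g(x) = 5·x^3 + x^2   ⇒   g'(x) = 15·x^2 + 2·x
  lim(x→∞) f'(x)/g'(x) = lim(x→∞) (3·x^2 + 2·x)/(15·x^2 + 2·x)
  = 1/5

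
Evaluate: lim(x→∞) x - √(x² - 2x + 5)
This is an ∞-∞ indeterminate form.

Combine fractions or rationalize to convert ∞-∞ to 0/0 form:
  lim(x→∞) x - √(x² - 2x + 5) = 1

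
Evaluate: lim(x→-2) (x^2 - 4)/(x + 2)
This is a standard limit.

Factor or rationalize the expression:
  lim(x→-2) (x^2 - 4)/(x + 2) = -4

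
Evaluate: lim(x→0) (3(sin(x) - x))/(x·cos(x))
This is a 0/0 indeterminate form.

Apply L'Hôpital's rule: differentiate numerator and denominator separately.
  f(x) = -3·x + 3·sin(x)   ⇒   f'(x) = 3·cos(x) - 3
  g(x) = x·cos(x)   ⇒   g'(x) = -x·sin(x) + cos(x)
  lim(x→0) f'(x)/g'(x) = lim(x→0) (3·cos(x) - 3)/(-x·sin(x) + cos(x))
  = 0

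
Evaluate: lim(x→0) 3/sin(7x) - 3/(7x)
This is an ∞-∞ indeterminate form.

Combine fractions or rationalize to convert ∞-∞ to 0/0 form:
  lim(x→0) 3/sin(7x) - 3/(7x) = 0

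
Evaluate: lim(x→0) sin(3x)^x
This is an exponential indeterminate form.

For exponential indeterminate forms, take the natural log:
  Let L = lim(x→0) sin(3x)^x
  Then ln(L) = lim(x→0) [exponent × ln(base)]
  Evaluate using L'Hôpital or standard limits, then exponentiate.
  L = 1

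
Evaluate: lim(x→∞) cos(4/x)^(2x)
This is an exponential indeterminate form.

For exponential indeterminate forms, take the natural log:
  Let L = lim(x→∞) cos(4/x)^(2x)
  Then ln(L) = lim(x→∞) [exponent × ln(base)]
  Evaluate using L'Hôpital or standard limits, then exponentiate.
  L = 1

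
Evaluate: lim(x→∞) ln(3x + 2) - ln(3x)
This is an ∞-∞ indeterminate form.

Combine fractions or rationalize to convert ∞-∞ to 0/0 form:
  lim(x→∞) ln(3x + 2) - ln(3x) = 0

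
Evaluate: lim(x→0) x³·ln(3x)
This is a 0·∞ indeterminate form.

Rewrite 0·∞ as a quotient (0/0 or ∞/∞ form), then apply L'Hôpital's rule:
  lim(x→0) x³·ln(3x) = 0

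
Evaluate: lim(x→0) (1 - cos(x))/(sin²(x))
This is a 0/0 indeterminate form.

Apply L'Hôpital's rule: differentiate numerator and denominator separately.
  f(x) = 1 - cos(x)   ⇒   f'(x) = sin(x)
  g(x) = sin(x)^2   ⇒   g'(x) = 2·sin(x)·cos(x)
  lim(x→0) f'(x)/g'(x) = lim(x→0) (sin(x))/(2·sin(x)·cos(x))
  = 1/2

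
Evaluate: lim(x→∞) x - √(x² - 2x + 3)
This is an ∞-∞ indeterminate form.

Combine fractions or rationalize to convert ∞-∞ to 0/0 form:
  lim(x→∞) x - √(x² - 2x + 3) = 1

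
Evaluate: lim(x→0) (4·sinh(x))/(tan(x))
This is a 0/0 indeterminate form.

Apply L'Hôpital's rule: differentiate numerator and denominator separately.
  f(x) = 4·sinh(x)   ⇒   f'(x) = 4·cosh(x)
  g(x) = tan(x)   ⇒   g'(x) = tan(x)^2 + 1
  lim(x→0) f'(x)/g'(x) = lim(x→0) (4·cosh(x))/(tan(x)^2 + 1)
  = 4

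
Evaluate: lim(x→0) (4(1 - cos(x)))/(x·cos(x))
This is a 0/0 indeterminate form.

Apply L'Hôpital's rule: differentiate numerator and denominator separately.
  f(x) = 4 - 4·cos(x)   ⇒   f'(x) = 4·sin(x)
  g(x) = x·cos(x)   ⇒   g'(x) = -x·sin(x) + cos(x)
  lim(x→0) f'(x)/g'(x) = lim(x→0) (4·sin(x))/(-x·sin(x) + cos(x))
  = 0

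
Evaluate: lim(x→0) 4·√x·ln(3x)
This is a 0·∞ indeterminate form.

Rewrite 0·∞ as a quotient (0/0 or ∞/∞ form), then apply L'Hôpital's rule:
  lim(x→0) 4·√x·ln(3x) = 0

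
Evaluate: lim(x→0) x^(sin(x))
This is an exponential indeterminate form.

For exponential indeterminate forms, take the natural log:
  Let L = lim(x→0) x^(sin(x))
  Then ln(L) = lim(x→0) [exponent × ln(base)]
  Evaluate using L'Hôpital or standard limits, then exponentiate.
  L = 1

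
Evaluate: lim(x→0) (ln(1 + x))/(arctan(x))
This is a 0/0 indeterminate form.

Apply L'Hôpital's rule: differentiate numerator and denominator separately.
  f(x) = ln(x + 1)   ⇒   f'(x) = 1/(x + 1)
  g(x) = atan(x)   ⇒   g'(x) = 1/(x^2 + 1)
  lim(x→0) f'(x)/g'(x) = lim(x→0) (1/(x + 1))/(1/(x^2 + 1))
  = 1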